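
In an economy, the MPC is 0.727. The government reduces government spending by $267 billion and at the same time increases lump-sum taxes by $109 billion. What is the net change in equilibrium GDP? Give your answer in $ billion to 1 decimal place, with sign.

−$1,268.3 billion

Expenditure multiplier = 1/(1 − MPC) = 1/(1 − 0.727) = 1/0.273 ≈ 3.663.
ΔG contributes k·ΔG = (−$267 billion) / 0.273 ≈ −$978 billion.
ΔT of +$109 billion changes first-round spending by −c·ΔT = −$79.243 billion, contributing k·(−c·ΔT) = (−$79.243 billion) / 0.273 ≈ −$290.3 billion.
Net ΔY = k(ΔG − c·ΔT) = (−$346.243 billion) / 0.273 ≈ −$1,268.3 billion.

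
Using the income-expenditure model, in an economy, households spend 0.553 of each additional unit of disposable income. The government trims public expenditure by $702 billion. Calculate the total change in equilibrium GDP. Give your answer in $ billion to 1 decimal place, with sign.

−$1,570.5 billion

Spending multiplier = 1/(1 − MPC) = 1/(1 − 0.553) = 1/0.447 ≈ 2.237.
ΔY = k × ΔG = (−$702 billion) / 0.447 ≈ −$1,570.5 billion.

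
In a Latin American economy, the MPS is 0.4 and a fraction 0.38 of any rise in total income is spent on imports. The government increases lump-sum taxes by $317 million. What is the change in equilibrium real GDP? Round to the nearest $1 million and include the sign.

−$244 million

MPC = 1 − MPS = 1 − 0.4 = 0.6.
A lump-sum tax change of +$317 million shifts disposable income by −$317 million; first-round consumption changes by −c × ΔT = −0.6 × (+$317 million) = −$190.2 million.
Expenditure multiplier = 1/(1 − c + m) = 1/(1 − 0.6 + 0.38) = 1/0.78 ≈ 1.282.
The tax multiplier is −c × k ≈ −0.769, so ΔY = k × (−c·ΔT) = (−$190.2 million) / 0.78 ≈ −$244 million.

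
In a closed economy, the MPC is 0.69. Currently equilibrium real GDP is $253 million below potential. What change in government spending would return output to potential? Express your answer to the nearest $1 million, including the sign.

Spending multiplier = 1/(1 − MPC) = 1/(1 − 0.69) = 1/0.31 ≈ 3.226.
Need ΔY = +$253 million, so ΔG = ΔY/k = (+$253 million) × 0.31 ≈ +$78 million.
The government should increase government spending by $78 million.

+$78 million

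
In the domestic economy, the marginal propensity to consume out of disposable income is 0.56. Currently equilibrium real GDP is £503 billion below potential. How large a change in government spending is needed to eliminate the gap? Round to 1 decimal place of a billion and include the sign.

Spending multiplier = 1/(1 − MPC) = 1/(1 − 0.56) = 1/0.44 ≈ 2.273.
Need ΔY = +£503 billion, so ΔG = ΔY/k = (+£503 billion) × 0.44 ≈ +£221.3 billion.
The government should increase government spending by £221.3 billion.

+£221.3 billion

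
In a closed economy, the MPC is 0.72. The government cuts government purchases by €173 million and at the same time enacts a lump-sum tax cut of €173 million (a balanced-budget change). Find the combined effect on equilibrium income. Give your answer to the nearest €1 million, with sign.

Expenditure multiplier = 1/(1 − MPC) = 1/(1 − 0.72) = 1/0.28 ≈ 3.571.
ΔG contributes k·ΔG = (−€173 million) / 0.28 ≈ −€617.9 million.
ΔT of −€173 million changes first-round spending by −c·ΔT = +€124.56 million, contributing k·(−c·ΔT) = (+€124.56 million) / 0.28 ≈ +€444.9 million.
With ΔG = ΔT and no other leakages, the balanced-budget multiplier is 1, so ΔY = ΔG = −€173 million.

−€173 million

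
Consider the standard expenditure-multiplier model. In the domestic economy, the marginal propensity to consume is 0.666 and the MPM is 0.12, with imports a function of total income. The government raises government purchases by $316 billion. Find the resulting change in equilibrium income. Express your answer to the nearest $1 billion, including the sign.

+$696 billion

Government-spending multiplier = 1/(1 − c + m) = 1/(1 − 0.666 + 0.12) = 1/0.454 ≈ 2.203.
ΔY = k × ΔG = (+$316 billion) / 0.454 ≈ +$696 billion.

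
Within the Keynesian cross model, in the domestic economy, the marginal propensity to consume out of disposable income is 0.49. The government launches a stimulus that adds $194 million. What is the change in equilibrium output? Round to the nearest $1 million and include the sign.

Expenditure multiplier = 1/(1 − MPC) = 1/(1 − 0.49) = 1/0.51 ≈ 1.961.
ΔY = k × ΔG = (+$194 million) / 0.51 ≈ +$380 million.

+$380 million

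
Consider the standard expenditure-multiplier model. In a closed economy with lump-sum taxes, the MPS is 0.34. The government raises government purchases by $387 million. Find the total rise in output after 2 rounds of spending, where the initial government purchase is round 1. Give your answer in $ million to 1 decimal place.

$642.4 million

MPC = 1 − MPS = 1 − 0.34 = 0.66.
Round 1 adds ΔG = $387 million; each later round is MPC = 0.66 times the previous.
After 2 rounds: 387 + 255.42 = ΔG·(1 − c^2)/(1 − c) = 387 × (1 − 0.4356)/0.34 ≈ $642.4 million.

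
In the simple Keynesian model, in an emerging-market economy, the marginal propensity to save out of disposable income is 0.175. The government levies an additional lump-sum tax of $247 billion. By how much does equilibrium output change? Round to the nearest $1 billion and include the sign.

MPC = 1 − MPS = 1 − 0.175 = 0.825.
A lump-sum tax change of +$247 billion shifts disposable income by −$247 billion; first-round consumption changes by −c × ΔT = −0.825 × (+$247 billion) = −$203.775 billion.
Expenditure multiplier = 1/(1 − MPC) = 1/(1 − 0.825) = 1/0.175 ≈ 5.714.
The tax multiplier is −c × k ≈ −4.714, so ΔY = k × (−c·ΔT) = (−$203.775 billion) / 0.175 ≈ −$1,164 billion.

−$1,164 billion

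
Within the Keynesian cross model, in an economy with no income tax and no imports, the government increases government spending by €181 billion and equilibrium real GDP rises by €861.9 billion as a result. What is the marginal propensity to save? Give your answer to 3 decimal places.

Implied spending multiplier k = ΔY/ΔG = 861.9/181 ≈ 4.7619.
Since k = 1/(1 − MPC), MPC = 1 − 1/k = 1 − ΔG/ΔY = 1 − 181/861.9 ≈ 0.790.
MPS = 1 − MPC = 0.210.

0.210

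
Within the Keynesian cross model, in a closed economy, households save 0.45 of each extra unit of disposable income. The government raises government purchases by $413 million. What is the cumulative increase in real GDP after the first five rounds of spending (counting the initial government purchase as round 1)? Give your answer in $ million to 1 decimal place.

MPC = 1 − MPS = 1 − 0.45 = 0.55.
Round 1 adds ΔG = $413 million; each later round is MPC = 0.55 times the previous.
After 5 rounds: 413 + 227.15 + 124.9325 + 68.712875 + 37.79208125 = ΔG·(1 − c^5)/(1 − c) = 413 × (1 − 0.0503284375)/0.45 ≈ $871.6 million.

$871.6 million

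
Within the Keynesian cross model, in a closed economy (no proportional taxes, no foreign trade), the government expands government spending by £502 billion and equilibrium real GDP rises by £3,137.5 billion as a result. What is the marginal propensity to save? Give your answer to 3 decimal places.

0.160

Implied spending multiplier k = ΔY/ΔG = 3,137.5/502 = 6.25.
Since k = 1/(1 − MPC), MPC = 1 − 1/k = 1 − ΔG/ΔY = 1 − 502/3,137.5 = 0.840.
MPS = 1 − MPC = 0.160.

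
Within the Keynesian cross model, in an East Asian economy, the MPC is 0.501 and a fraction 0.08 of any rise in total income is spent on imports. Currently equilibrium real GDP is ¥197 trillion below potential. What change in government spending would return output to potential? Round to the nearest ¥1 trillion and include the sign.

Spending multiplier = 1/(1 − c + m) = 1/(1 − 0.501 + 0.08) = 1/0.579 ≈ 1.727.
Need ΔY = +¥197 trillion, so ΔG = ΔY/k = (+¥197 trillion) × 0.579 ≈ +¥114 trillion.
The government should increase government spending by ¥114 trillion.

+¥114 trillion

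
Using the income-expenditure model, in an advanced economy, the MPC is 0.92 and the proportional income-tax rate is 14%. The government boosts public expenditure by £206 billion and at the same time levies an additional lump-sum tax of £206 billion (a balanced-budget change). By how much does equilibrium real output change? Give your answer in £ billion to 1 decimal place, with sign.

+£78.9 billion

Expenditure multiplier = 1/(1 − c(1−t)) = 1/(1 − 0.92×0.86) = 1/0.2088 ≈ 4.789.
ΔG contributes k·ΔG = (+£206 billion) / 0.2088 ≈ +£986.6 billion.
ΔT of +£206 billion changes first-round spending by −c·ΔT = −£189.52 billion, contributing k·(−c·ΔT) = (−£189.52 billion) / 0.2088 ≈ −£907.7 billion.
Net ΔY = k(ΔG − c·ΔT) = (+£16.48 billion) / 0.2088 ≈ +£78.9 billion.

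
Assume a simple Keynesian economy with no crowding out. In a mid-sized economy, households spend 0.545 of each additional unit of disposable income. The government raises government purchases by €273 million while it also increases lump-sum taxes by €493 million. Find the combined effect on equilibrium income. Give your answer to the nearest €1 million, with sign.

Expenditure multiplier = 1/(1 − MPC) = 1/(1 − 0.545) = 1/0.455 ≈ 2.198.
ΔG contributes k·ΔG = (+€273 million) / 0.455 = +€600 million.
ΔT of +€493 million changes first-round spending by −c·ΔT = −€268.685 million, contributing k·(−c·ΔT) = (−€268.685 million) / 0.455 ≈ −€590.5 million.
Net ΔY = k(ΔG − c·ΔT) = (+€4.315 million) / 0.455 ≈ +€9 million.

+€9 million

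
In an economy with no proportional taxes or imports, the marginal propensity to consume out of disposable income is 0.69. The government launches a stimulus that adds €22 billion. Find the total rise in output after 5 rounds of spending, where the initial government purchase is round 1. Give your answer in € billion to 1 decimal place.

Round 1 adds ΔG = €22 billion; each later round is MPC = 0.69 times the previous.
After 5 rounds: 22 + 15.18 + 10.4742 + 7.227198 + 4.98676662 = ΔG·(1 − c^5)/(1 − c) = 22 × (1 − 0.1564031349)/0.31 ≈ €59.9 billion.

€59.9 billion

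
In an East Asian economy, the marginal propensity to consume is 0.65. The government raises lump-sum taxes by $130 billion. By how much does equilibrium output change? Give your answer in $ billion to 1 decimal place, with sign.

−$241.4 billion

A lump-sum tax change of +$130 billion shifts disposable income by −$130 billion; first-round consumption changes by −c × ΔT = −0.65 × (+$130 billion) = −$84.5 billion.
Expenditure multiplier = 1/(1 − MPC) = 1/(1 − 0.65) = 1/0.35 ≈ 2.857.
The tax multiplier is −c × k ≈ −1.857, so ΔY = k × (−c·ΔT) = (−$84.5 billion) / 0.35 ≈ −$241.4 billion.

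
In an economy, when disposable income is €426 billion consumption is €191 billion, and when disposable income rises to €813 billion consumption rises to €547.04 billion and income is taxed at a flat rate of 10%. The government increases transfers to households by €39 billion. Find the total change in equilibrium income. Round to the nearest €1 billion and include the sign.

MPC = ΔC/ΔYd = (547.04 − 191)/(813 − 426) = 356.04/387 = 0.92.
The transfer change shifts disposable income by +€39 billion, so first-round consumption changes by c·ΔTR = 0.92 × (+€39 billion) = +€35.88 billion.
Expenditure multiplier = 1/(1 − c(1−t)) = 1/(1 − 0.92×0.9) = 1/0.172 ≈ 5.814.
The transfer multiplier is c × k ≈ 5.349, so ΔY = k × (c·ΔTR) = (+€35.88 billion) / 0.172 ≈ +€209 billion.

+€209 billion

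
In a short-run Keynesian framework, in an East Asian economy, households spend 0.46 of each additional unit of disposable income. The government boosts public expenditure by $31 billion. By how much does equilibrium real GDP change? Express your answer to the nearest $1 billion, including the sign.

+$57 billion

Expenditure multiplier = 1/(1 − MPC) = 1/(1 − 0.46) = 1/0.54 ≈ 1.852.
ΔY = k × ΔG = (+$31 billion) / 0.54 ≈ +$57 billion.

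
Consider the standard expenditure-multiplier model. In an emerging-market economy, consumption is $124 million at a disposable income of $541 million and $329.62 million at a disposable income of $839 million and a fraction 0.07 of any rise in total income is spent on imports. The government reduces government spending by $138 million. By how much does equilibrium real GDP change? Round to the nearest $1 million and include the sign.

−$363 million

MPC = ΔC/ΔYd = (329.62 − 124)/(839 − 541) = 205.62/298 = 0.69.
Spending multiplier = 1/(1 − c + m) = 1/(1 − 0.69 + 0.07) = 1/0.38 ≈ 2.632.
ΔY = k × ΔG = (−$138 million) / 0.38 ≈ −$363 million.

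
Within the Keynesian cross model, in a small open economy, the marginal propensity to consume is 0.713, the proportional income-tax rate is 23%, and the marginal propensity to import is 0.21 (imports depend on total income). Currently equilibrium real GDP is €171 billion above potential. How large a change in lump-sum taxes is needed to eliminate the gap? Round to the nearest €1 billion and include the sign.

Spending multiplier = 1/(1 − c(1−t) + m) = 1/(1 − 0.713×0.77 + 0.21) = 1/0.66099 ≈ 1.513.
Tax multiplier = −c·k = −0.713/0.66099 ≈ −1.079. Need ΔY = −€171 billion, so ΔT = ΔY/(−c·k) = −(−€171 billion) × 0.66099 / 0.713 ≈ +€159 billion.
The government should raise lump-sum taxes by €159 billion.

+€159 billion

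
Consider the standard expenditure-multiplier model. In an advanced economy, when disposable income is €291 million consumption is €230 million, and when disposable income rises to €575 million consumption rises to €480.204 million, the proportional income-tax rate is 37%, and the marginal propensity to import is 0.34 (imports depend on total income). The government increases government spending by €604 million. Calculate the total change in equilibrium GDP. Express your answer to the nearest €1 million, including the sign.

+€769 million

MPC = ΔC/ΔYd = (480.204 − 230)/(575 − 291) = 250.204/284 = 0.881.
Spending multiplier = 1/(1 − c(1−t) + m) = 1/(1 − 0.881×0.63 + 0.34) = 1/0.78497 ≈ 1.274.
ΔY = k × ΔG = (+€604 million) / 0.78497 ≈ +€769 million.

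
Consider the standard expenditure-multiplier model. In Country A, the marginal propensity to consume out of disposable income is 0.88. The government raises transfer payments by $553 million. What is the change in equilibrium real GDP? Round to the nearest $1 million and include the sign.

The transfer change shifts disposable income by +$553 million, so first-round consumption changes by c·ΔTR = 0.88 × (+$553 million) = +$486.64 million.
Expenditure multiplier = 1/(1 − MPC) = 1/(1 − 0.88) = 1/0.12 ≈ 8.333.
The transfer multiplier is c × k ≈ 7.333, so ΔY = k × (c·ΔTR) = (+$486.64 million) / 0.12 ≈ +$4,055 million.

+$4,055 million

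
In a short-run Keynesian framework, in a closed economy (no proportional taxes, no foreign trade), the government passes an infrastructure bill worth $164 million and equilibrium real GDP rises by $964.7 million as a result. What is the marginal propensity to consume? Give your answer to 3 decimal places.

0.830

Implied spending multiplier k = ΔY/ΔG = 964.7/164 ≈ 5.8823.
Since k = 1/(1 − MPC), MPC = 1 − 1/k = 1 − ΔG/ΔY = 1 − 164/964.7 ≈ 0.830.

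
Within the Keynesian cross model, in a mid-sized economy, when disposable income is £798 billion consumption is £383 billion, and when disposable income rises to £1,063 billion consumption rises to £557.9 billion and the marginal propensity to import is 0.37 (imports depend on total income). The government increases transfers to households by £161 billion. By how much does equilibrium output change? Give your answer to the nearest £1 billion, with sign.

+£150 billion

MPC = ΔC/ΔYd = (557.9 − 383)/(1,063 − 798) = 174.9/265 = 0.66.
The transfer change shifts disposable income by +£161 billion, so first-round consumption changes by c·ΔTR = 0.66 × (+£161 billion) = +£106.26 billion.
Expenditure multiplier = 1/(1 − c + m) = 1/(1 − 0.66 + 0.37) = 1/0.71 ≈ 1.408.
The transfer multiplier is c × k ≈ 0.93, so ΔY = k × (c·ΔTR) = (+£106.26 billion) / 0.71 ≈ +£150 billion.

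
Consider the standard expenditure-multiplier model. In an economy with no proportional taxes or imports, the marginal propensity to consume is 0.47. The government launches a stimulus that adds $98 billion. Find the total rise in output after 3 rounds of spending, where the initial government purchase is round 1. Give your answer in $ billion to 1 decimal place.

$165.7 billion

Round 1 adds ΔG = $98 billion; each later round is MPC = 0.47 times the previous.
After 3 rounds: 98 + 46.06 + 21.6482 = ΔG·(1 − c^3)/(1 − c) = 98 × (1 − 0.103823)/0.53 ≈ $165.7 billion.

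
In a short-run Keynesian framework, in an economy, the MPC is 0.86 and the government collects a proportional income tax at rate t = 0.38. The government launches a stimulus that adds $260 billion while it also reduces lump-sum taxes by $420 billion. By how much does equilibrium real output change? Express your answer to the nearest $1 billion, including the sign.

+$1,331 billion

Expenditure multiplier = 1/(1 − c(1−t)) = 1/(1 − 0.86×0.62) = 1/0.4668 ≈ 2.142.
ΔG contributes k·ΔG = (+$260 billion) / 0.4668 ≈ +$557 billion.
ΔT of −$420 billion changes first-round spending by −c·ΔT = +$361.2 billion, contributing k·(−c·ΔT) = (+$361.2 billion) / 0.4668 ≈ +$773.8 billion.
Net ΔY = k(ΔG − c·ΔT) = (+$621.2 billion) / 0.4668 ≈ +$1,331 billion.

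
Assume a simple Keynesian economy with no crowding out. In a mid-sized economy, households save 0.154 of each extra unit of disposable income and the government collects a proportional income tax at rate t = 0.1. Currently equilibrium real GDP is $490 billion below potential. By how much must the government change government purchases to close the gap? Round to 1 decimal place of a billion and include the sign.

+$116.9 billion

MPC = 1 − MPS = 1 − 0.154 = 0.846.
Spending multiplier = 1/(1 − c(1−t)) = 1/(1 − 0.846×0.9) = 1/0.2386 ≈ 4.191.
Need ΔY = +$490 billion, so ΔG = ΔY/k = (+$490 billion) × 0.2386 ≈ +$116.9 billion.
The government should increase government purchases by $116.9 billion.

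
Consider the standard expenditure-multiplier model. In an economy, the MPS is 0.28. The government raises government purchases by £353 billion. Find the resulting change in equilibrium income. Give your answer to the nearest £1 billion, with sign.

+£1,261 billion

MPC = 1 − MPS = 1 − 0.28 = 0.72.
Government-spending multiplier = 1/(1 − MPC) = 1/(1 − 0.72) = 1/0.28 ≈ 3.571.
ΔY = k × ΔG = (+£353 billion) / 0.28 ≈ +£1,261 billion.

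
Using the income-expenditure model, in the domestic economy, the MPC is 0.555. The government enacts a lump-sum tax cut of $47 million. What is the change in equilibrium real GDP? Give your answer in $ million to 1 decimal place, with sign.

+$58.6 million

A lump-sum tax change of −$47 million shifts disposable income by +$47 million; first-round consumption changes by −c × ΔT = −0.555 × (−$47 million) = +$26.085 million.
Expenditure multiplier = 1/(1 − MPC) = 1/(1 − 0.555) = 1/0.445 ≈ 2.247.
The tax multiplier is −c × k ≈ −1.247, so ΔY = k × (−c·ΔT) = (+$26.085 million) / 0.445 ≈ +$58.6 million.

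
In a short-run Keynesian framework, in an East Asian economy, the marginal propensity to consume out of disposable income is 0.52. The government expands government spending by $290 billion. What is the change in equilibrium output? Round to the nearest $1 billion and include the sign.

Government-spending multiplier = 1/(1 − MPC) = 1/(1 − 0.52) = 1/0.48 ≈ 2.083.
ΔY = k × ΔG = (+$290 billion) / 0.48 ≈ +$604 billion.

+$604 billion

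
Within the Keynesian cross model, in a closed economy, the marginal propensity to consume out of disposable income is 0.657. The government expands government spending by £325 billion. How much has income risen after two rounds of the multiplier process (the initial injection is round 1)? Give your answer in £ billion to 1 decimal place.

£538.5 billion

Round 1 adds ΔG = £325 billion; each later round is MPC = 0.657 times the previous.
After 2 rounds: 325 + 213.525 = ΔG·(1 − c^2)/(1 − c) = 325 × (1 − 0.431649)/0.343 ≈ £538.5 billion.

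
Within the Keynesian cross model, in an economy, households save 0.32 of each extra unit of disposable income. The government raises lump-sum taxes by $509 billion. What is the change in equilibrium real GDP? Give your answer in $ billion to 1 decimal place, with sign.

−$1,081.6 billion

MPC = 1 − MPS = 1 − 0.32 = 0.68.
A lump-sum tax change of +$509 billion shifts disposable income by −$509 billion; first-round consumption changes by −c × ΔT = −0.68 × (+$509 billion) = −$346.12 billion.
Expenditure multiplier = 1/(1 − MPC) = 1/(1 − 0.68) = 1/0.32 = 3.125.
The tax multiplier is −c × k = −2.125, so ΔY = k × (−c·ΔT) = (−$346.12 billion) / 0.32 ≈ −$1,081.6 billion.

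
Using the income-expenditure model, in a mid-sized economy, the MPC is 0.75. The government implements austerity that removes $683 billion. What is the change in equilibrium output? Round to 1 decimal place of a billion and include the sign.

Government-spending multiplier = 1/(1 − MPC) = 1/(1 − 0.75) = 1/0.25 = 4.
ΔY = k × ΔG = (−$683 billion) / 0.25 = −$2,732 billion.

−$2,732.0 billion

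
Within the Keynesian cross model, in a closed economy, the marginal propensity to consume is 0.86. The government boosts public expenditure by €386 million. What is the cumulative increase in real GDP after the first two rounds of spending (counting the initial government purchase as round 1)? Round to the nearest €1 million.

€718 million

Round 1 adds ΔG = €386 million; each later round is MPC = 0.86 times the previous.
After 2 rounds: 386 + 331.96 = ΔG·(1 − c^2)/(1 − c) = 386 × (1 − 0.7396)/0.14 ≈ €718 million.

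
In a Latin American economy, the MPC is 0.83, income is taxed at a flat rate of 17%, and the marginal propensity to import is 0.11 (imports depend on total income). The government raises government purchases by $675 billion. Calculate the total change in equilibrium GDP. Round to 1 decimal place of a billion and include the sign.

+$1,602.9 billion

Spending multiplier = 1/(1 − c(1−t) + m) = 1/(1 − 0.83×0.83 + 0.11) = 1/0.4211 ≈ 2.375.
ΔY = k × ΔG = (+$675 billion) / 0.4211 ≈ +$1,602.9 billion.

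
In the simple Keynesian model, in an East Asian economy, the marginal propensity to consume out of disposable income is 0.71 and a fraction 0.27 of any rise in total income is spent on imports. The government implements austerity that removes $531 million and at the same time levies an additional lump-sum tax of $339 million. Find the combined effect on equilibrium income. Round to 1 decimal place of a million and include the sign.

Expenditure multiplier = 1/(1 − c + m) = 1/(1 − 0.71 + 0.27) = 1/0.56 ≈ 1.786.
ΔG contributes k·ΔG = (−$531 million) / 0.56 ≈ −$948.2 million.
ΔT of +$339 million changes first-round spending by −c·ΔT = −$240.69 million, contributing k·(−c·ΔT) = (−$240.69 million) / 0.56 ≈ −$429.8 million.
Net ΔY = k(ΔG − c·ΔT) = (−$771.69 million) / 0.56 ≈ −$1,378 million.

−$1,378.0 million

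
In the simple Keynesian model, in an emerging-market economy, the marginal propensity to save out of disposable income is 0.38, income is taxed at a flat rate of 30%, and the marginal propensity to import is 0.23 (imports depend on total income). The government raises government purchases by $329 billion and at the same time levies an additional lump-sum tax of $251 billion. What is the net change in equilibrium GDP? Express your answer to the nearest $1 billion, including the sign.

MPC = 1 − MPS = 1 − 0.38 = 0.62.
Expenditure multiplier = 1/(1 − c(1−t) + m) = 1/(1 − 0.62×0.7 + 0.23) = 1/0.796 ≈ 1.256.
ΔG contributes k·ΔG = (+$329 billion) / 0.796 ≈ +$413.3 billion.
ΔT of +$251 billion changes first-round spending by −c·ΔT = −$155.62 billion, contributing k·(−c·ΔT) = (−$155.62 billion) / 0.796 ≈ −$195.5 billion.
Net ΔY = k(ΔG − c·ΔT) = (+$173.38 billion) / 0.796 ≈ +$218 billion.

+$218 billion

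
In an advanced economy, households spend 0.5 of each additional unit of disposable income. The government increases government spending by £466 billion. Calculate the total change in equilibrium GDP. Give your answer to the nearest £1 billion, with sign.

+£932 billion

Spending multiplier = 1/(1 − MPC) = 1/(1 − 0.5) = 1/0.5 = 2.
ΔY = k × ΔG = (+£466 billion) / 0.5 = +£932 billion.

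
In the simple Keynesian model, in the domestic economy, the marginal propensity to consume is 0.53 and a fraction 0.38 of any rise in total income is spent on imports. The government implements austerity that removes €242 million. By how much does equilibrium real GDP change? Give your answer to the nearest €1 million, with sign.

−€285 million

Government-spending multiplier = 1/(1 − c + m) = 1/(1 − 0.53 + 0.38) = 1/0.85 ≈ 1.176.
ΔY = k × ΔG = (−€242 million) / 0.85 ≈ −€285 million.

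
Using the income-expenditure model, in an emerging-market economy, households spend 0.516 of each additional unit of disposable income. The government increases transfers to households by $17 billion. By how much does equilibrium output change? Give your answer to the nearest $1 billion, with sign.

The transfer change shifts disposable income by +$17 billion, so first-round consumption changes by c·ΔTR = 0.516 × (+$17 billion) = +$8.772 billion.
Expenditure multiplier = 1/(1 − MPC) = 1/(1 − 0.516) = 1/0.484 ≈ 2.066.
The transfer multiplier is c × k ≈ 1.066, so ΔY = k × (c·ΔTR) = (+$8.772 billion) / 0.484 ≈ +$18 billion.

+$18 billion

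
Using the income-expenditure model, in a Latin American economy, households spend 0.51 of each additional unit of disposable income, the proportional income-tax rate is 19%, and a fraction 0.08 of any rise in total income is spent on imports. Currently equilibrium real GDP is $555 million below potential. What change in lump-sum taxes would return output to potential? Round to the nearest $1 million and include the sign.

Spending multiplier = 1/(1 − c(1−t) + m) = 1/(1 − 0.51×0.81 + 0.08) = 1/0.6669 ≈ 1.499.
Tax multiplier = −c·k = −0.51/0.6669 ≈ −0.765. Need ΔY = +$555 million, so ΔT = ΔY/(−c·k) = −(+$555 million) × 0.6669 / 0.51 ≈ −$726 million.
The government should cut lump-sum taxes by $726 million.

−$726 million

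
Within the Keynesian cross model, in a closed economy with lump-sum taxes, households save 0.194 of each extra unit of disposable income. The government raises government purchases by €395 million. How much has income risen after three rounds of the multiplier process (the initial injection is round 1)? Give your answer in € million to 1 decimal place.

€970.0 million

MPC = 1 − MPS = 1 − 0.194 = 0.806.
Round 1 adds ΔG = €395 million; each later round is MPC = 0.806 times the previous.
After 3 rounds: 395 + 318.37 + 256.60622 = ΔG·(1 − c^3)/(1 − c) = 395 × (1 − 0.523606616)/0.194 ≈ €970 million.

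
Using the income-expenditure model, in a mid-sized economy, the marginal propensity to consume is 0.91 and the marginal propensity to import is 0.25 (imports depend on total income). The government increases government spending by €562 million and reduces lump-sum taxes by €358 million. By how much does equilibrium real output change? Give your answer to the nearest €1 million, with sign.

Expenditure multiplier = 1/(1 − c + m) = 1/(1 − 0.91 + 0.25) = 1/0.34 ≈ 2.941.
ΔG contributes k·ΔG = (+€562 million) / 0.34 ≈ +€1,652.9 million.
ΔT of −€358 million changes first-round spending by −c·ΔT = +€325.78 million, contributing k·(−c·ΔT) = (+€325.78 million) / 0.34 ≈ +€958.2 million.
Net ΔY = k(ΔG − c·ΔT) = (+€887.78 million) / 0.34 ≈ +€2,611 million.

+€2,611 million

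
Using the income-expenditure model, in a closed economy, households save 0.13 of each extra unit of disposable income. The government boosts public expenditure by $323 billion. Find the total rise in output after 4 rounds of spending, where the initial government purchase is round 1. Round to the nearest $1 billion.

MPC = 1 − MPS = 1 − 0.13 = 0.87.
Round 1 adds ΔG = $323 billion; each later round is MPC = 0.87 times the previous.
After 4 rounds: 323 + 281.01 + 244.4787 + 212.696469 = ΔG·(1 − c^4)/(1 − c) = 323 × (1 − 0.57289761)/0.13 ≈ $1,061 billion.

$1,061 billion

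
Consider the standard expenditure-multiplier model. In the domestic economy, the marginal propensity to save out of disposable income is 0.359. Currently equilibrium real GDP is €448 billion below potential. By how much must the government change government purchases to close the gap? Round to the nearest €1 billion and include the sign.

MPC = 1 − MPS = 1 − 0.359 = 0.641.
Spending multiplier = 1/(1 − MPC) = 1/(1 − 0.641) = 1/0.359 ≈ 2.786.
Need ΔY = +€448 billion, so ΔG = ΔY/k = (+€448 billion) × 0.359 ≈ +€161 billion.
The government should increase government purchases by €161 billion.

+€161 billion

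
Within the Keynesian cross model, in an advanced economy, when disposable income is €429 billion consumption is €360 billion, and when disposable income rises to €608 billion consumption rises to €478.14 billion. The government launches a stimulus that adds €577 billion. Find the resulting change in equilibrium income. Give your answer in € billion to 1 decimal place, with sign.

MPC = ΔC/ΔYd = (478.14 − 360)/(608 − 429) = 118.14/179 = 0.66.
Spending multiplier = 1/(1 − MPC) = 1/(1 − 0.66) = 1/0.34 ≈ 2.941.
ΔY = k × ΔG = (+€577 billion) / 0.34 ≈ +€1,697.1 billion.

+€1,697.1 billion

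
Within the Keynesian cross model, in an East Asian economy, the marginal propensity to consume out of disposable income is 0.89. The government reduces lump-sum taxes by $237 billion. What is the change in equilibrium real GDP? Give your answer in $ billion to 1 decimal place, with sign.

A lump-sum tax change of −$237 billion shifts disposable income by +$237 billion; first-round consumption changes by −c × ΔT = −0.89 × (−$237 billion) = +$210.93 billion.
Expenditure multiplier = 1/(1 − MPC) = 1/(1 − 0.89) = 1/0.11 ≈ 9.091.
The tax multiplier is −c × k ≈ −8.091, so ΔY = k × (−c·ΔT) = (+$210.93 billion) / 0.11 ≈ +$1,917.5 billion.

+$1,917.5 billion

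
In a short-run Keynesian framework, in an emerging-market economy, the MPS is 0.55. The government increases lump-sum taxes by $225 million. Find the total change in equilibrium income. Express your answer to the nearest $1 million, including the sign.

−$184 million

MPC = 1 − MPS = 1 − 0.55 = 0.45.
A lump-sum tax change of +$225 million shifts disposable income by −$225 million; first-round consumption changes by −c × ΔT = −0.45 × (+$225 million) = −$101.25 million.
Expenditure multiplier = 1/(1 − MPC) = 1/(1 − 0.45) = 1/0.55 ≈ 1.818.
The tax multiplier is −c × k ≈ −0.818, so ΔY = k × (−c·ΔT) = (−$101.25 million) / 0.55 ≈ −$184 million.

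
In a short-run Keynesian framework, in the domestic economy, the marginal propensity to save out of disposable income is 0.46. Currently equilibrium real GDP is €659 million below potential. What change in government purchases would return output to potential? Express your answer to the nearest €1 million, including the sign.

+€303 million

MPC = 1 − MPS = 1 − 0.46 = 0.54.
Spending multiplier = 1/(1 − MPC) = 1/(1 − 0.54) = 1/0.46 ≈ 2.174.
Need ΔY = +€659 million, so ΔG = ΔY/k = (+€659 million) × 0.46 ≈ +€303 million.
The government should increase government purchases by €303 million.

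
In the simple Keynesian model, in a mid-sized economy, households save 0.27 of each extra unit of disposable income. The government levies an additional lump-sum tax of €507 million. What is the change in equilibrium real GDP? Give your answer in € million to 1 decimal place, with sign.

−€1,370.8 million

MPC = 1 − MPS = 1 − 0.27 = 0.73.
A lump-sum tax change of +€507 million shifts disposable income by −€507 million; first-round consumption changes by −c × ΔT = −0.73 × (+€507 million) = −€370.11 million.
Expenditure multiplier = 1/(1 − MPC) = 1/(1 − 0.73) = 1/0.27 ≈ 3.704.
The tax multiplier is −c × k ≈ −2.704, so ΔY = k × (−c·ΔT) = (−€370.11 million) / 0.27 ≈ −€1,370.8 million.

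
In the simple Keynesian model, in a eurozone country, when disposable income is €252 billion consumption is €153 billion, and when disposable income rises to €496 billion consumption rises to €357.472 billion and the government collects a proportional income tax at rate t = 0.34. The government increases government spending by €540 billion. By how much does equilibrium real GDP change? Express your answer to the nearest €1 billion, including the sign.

+€1,208 billion

MPC = ΔC/ΔYd = (357.472 − 153)/(496 − 252) = 204.472/244 = 0.838.
Expenditure multiplier = 1/(1 − c(1−t)) = 1/(1 − 0.838×0.66) = 1/0.44692 ≈ 2.238.
ΔY = k × ΔG = (+€540 billion) / 0.44692 ≈ +€1,208 billion.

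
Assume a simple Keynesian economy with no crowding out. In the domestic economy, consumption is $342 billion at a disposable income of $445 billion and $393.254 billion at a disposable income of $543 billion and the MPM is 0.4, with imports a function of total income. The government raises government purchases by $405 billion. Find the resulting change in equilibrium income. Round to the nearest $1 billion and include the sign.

MPC = ΔC/ΔYd = (393.254 − 342)/(543 − 445) = 51.254/98 = 0.523.
Expenditure multiplier = 1/(1 − c + m) = 1/(1 − 0.523 + 0.4) = 1/0.877 ≈ 1.14.
ΔY = k × ΔG = (+$405 billion) / 0.877 ≈ +$462 billion.

+$462 billion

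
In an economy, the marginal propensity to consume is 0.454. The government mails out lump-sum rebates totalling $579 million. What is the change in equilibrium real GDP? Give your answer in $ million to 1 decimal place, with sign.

A lump-sum tax change of −$579 million shifts disposable income by +$579 million; first-round consumption changes by −c × ΔT = −0.454 × (−$579 million) = +$262.866 million.
Expenditure multiplier = 1/(1 − MPC) = 1/(1 − 0.454) = 1/0.546 ≈ 1.832.
The tax multiplier is −c × k ≈ −0.832, so ΔY = k × (−c·ΔT) = (+$262.866 million) / 0.546 ≈ +$481.4 million.

+$481.4 million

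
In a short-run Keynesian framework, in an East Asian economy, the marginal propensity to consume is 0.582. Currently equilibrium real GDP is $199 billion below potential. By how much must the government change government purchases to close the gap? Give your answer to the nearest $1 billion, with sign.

+$83 billion

Spending multiplier = 1/(1 − MPC) = 1/(1 − 0.582) = 1/0.418 ≈ 2.392.
Need ΔY = +$199 billion, so ΔG = ΔY/k = (+$199 billion) × 0.418 ≈ +$83 billion.
The government should increase government purchases by $83 billion.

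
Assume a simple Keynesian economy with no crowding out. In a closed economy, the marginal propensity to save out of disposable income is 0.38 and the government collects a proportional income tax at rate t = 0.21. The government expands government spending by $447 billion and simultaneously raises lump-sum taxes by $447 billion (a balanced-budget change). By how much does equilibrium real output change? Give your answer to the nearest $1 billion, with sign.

MPC = 1 − MPS = 1 − 0.38 = 0.62.
Expenditure multiplier = 1/(1 − c(1−t)) = 1/(1 − 0.62×0.79) = 1/0.5102 ≈ 1.96.
ΔG contributes k·ΔG = (+$447 billion) / 0.5102 ≈ +$876.1 billion.
ΔT of +$447 billion changes first-round spending by −c·ΔT = −$277.14 billion, contributing k·(−c·ΔT) = (−$277.14 billion) / 0.5102 ≈ −$543.2 billion.
Net ΔY = k(ΔG − c·ΔT) = (+$169.86 billion) / 0.5102 ≈ +$333 billion.

+$333 billion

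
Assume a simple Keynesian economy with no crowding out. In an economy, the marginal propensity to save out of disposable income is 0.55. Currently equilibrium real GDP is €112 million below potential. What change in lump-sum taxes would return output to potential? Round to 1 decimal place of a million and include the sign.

−€136.9 million

MPC = 1 − MPS = 1 − 0.55 = 0.45.
Spending multiplier = 1/(1 − MPC) = 1/(1 − 0.45) = 1/0.55 ≈ 1.818.
Tax multiplier = −c·k = −0.45/0.55 ≈ −0.818. Need ΔY = +€112 million, so ΔT = ΔY/(−c·k) = −(+€112 million) × 0.55 / 0.45 ≈ −€136.9 million.
The government should cut lump-sum taxes by €136.9 million.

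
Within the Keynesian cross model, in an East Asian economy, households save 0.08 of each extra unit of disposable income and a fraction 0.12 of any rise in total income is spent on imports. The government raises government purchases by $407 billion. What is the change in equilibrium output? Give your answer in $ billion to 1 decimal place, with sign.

MPC = 1 − MPS = 1 − 0.08 = 0.92.
Spending multiplier = 1/(1 − c + m) = 1/(1 − 0.92 + 0.12) = 1/0.2 = 5.
ΔY = k × ΔG = (+$407 billion) / 0.2 = +$2,035 billion.

+$2,035.0 billion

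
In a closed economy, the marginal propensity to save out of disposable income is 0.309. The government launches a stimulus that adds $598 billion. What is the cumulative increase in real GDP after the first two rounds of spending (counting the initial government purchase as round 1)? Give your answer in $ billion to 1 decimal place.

MPC = 1 − MPS = 1 − 0.309 = 0.691.
Round 1 adds ΔG = $598 billion; each later round is MPC = 0.691 times the previous.
After 2 rounds: 598 + 413.218 = ΔG·(1 − c^2)/(1 − c) = 598 × (1 − 0.477481)/0.309 ≈ $1,011.2 billion.

$1,011.2 billion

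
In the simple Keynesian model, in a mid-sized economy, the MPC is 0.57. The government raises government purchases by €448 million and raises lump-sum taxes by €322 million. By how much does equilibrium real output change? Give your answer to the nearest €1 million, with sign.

+€615 million

Expenditure multiplier = 1/(1 − MPC) = 1/(1 − 0.57) = 1/0.43 ≈ 2.326.
ΔG contributes k·ΔG = (+€448 million) / 0.43 ≈ +€1,041.9 million.
ΔT of +€322 million changes first-round spending by −c·ΔT = −€183.54 million, contributing k·(−c·ΔT) = (−€183.54 million) / 0.43 ≈ −€426.8 million.
Net ΔY = k(ΔG − c·ΔT) = (+€264.46 million) / 0.43 ≈ +€615 million.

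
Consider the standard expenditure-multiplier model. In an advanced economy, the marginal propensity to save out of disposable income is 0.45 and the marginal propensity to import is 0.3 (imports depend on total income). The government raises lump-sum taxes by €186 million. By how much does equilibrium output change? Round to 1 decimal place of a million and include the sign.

MPC = 1 − MPS = 1 − 0.45 = 0.55.
A lump-sum tax change of +€186 million shifts disposable income by −€186 million; first-round consumption changes by −c × ΔT = −0.55 × (+€186 million) = −€102.3 million.
Expenditure multiplier = 1/(1 − c + m) = 1/(1 − 0.55 + 0.3) = 1/0.75 ≈ 1.333.
The tax multiplier is −c × k ≈ −0.733, so ΔY = k × (−c·ΔT) = (−€102.3 million) / 0.75 = −€136.4 million.

−€136.4 million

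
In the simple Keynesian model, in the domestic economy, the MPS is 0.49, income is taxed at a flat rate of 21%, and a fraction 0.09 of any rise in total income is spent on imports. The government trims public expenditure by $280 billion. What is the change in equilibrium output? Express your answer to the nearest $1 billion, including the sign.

MPC = 1 − MPS = 1 − 0.49 = 0.51.
Expenditure multiplier = 1/(1 − c(1−t) + m) = 1/(1 − 0.51×0.79 + 0.09) = 1/0.6871 ≈ 1.455.
ΔY = k × ΔG = (−$280 billion) / 0.6871 ≈ −$408 billion.

−$408 billion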